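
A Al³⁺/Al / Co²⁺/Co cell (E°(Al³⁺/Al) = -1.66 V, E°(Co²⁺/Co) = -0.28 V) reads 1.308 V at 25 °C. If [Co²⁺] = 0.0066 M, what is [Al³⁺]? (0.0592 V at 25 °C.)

From the Nernst equation, log Q = n(E° − E)/0.0592 = 6(1.38 − 1.308)/0.0592 = 7.297, so Q = 1.98 × 10^7.
With Q = [Al³⁺]^2/[Co²⁺]^3 and the known concentrations, [Al³⁺]^2 in the numerator gives [Al³⁺] = 2.4 M.

2.4 M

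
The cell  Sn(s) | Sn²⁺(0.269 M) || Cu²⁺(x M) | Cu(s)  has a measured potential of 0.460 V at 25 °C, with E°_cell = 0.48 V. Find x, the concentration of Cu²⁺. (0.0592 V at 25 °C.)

From the Nernst equation, log Q = n(E° − E)/0.0592 = 2(0.48 − 0.460)/0.0592 = 0.676, so Q = 4.74.
With Q = [Sn²⁺]/[Cu²⁺] and the known concentrations, [Cu²⁺] in the denominator gives [Cu²⁺] = 0.057 M.

0.057 M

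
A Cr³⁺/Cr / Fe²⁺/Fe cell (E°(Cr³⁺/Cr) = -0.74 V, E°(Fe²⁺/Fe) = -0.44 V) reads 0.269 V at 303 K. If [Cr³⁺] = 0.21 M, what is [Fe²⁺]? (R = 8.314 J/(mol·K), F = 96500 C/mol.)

From the Nernst equation, ln Q = nF(E° − E)/RT = 6×96500×(0.30 − 0.269)/(8.314×303) = 7.125, so Q = 1240.
With Q = [Cr³⁺]^2/[Fe²⁺]^3 and the known concentrations, [Fe²⁺]^3 in the denominator gives [Fe²⁺] = 0.033 M.

0.033 M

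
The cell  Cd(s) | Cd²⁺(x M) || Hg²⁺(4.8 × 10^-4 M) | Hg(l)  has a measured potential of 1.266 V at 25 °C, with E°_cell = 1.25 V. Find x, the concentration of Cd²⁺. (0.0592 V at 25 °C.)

1.4 × 10^-4 M

From the Nernst equation, log Q = n(E° − E)/0.0592 = 2(1.25 − 1.266)/0.0592 = -0.541, so Q = 0.288.
With Q = [Cd²⁺]/[Hg²⁺] and the known concentrations, [Cd²⁺] in the numerator gives [Cd²⁺] = 1.4 × 10^-4 M.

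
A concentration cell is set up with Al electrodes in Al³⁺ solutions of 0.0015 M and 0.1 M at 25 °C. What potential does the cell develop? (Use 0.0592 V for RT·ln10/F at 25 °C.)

0.036 V

Both half-cells are Al³⁺/Al, so E°_cell = 0. The concentrated side is the cathode; the cell reaction moves Al³⁺ from high to low concentration with n = 3.
Q = [Al³⁺]_dilute/[Al³⁺]_conc = 0.0015/0.1 = 0.0150.
E = 0 − (0.0592/3) log Q = −(0.0592/3)(-1.824) = 0.0360 V.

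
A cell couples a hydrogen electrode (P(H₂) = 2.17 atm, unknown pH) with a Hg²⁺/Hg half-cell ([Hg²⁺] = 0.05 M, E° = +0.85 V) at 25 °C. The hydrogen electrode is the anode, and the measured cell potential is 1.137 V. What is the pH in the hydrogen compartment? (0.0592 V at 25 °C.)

pH = 5.33

E°_cell = 0.85 V and n = 2.
log Q = n(E° − E)/0.0592 = 2×(0.85 − 1.137)/0.0592 = -9.696.
With Q = [H⁺]^2 / ([Hg²⁺]·P(H₂)), solving for [H⁺] gives log[H⁺] = -5.330, so pH = 5.33.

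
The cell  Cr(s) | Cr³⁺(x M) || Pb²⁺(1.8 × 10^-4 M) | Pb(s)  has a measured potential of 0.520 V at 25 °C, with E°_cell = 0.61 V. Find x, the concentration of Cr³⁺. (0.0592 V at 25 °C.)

From the Nernst equation, log Q = n(E° − E)/0.0592 = 6(0.61 − 0.520)/0.0592 = 9.122, so Q = 1.32 × 10^9.
With Q = [Cr³⁺]^2/[Pb²⁺]^3 and the known concentrations, [Cr³⁺]^2 in the numerator gives [Cr³⁺] = 0.088 M.

0.088 M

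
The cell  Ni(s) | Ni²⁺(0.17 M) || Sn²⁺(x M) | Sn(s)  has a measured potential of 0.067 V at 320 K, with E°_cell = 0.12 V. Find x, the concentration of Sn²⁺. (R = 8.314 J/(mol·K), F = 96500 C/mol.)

From the Nernst equation, ln Q = nF(E° − E)/RT = 2×96500×(0.12 − 0.067)/(8.314×320) = 3.845, so Q = 46.7.
With Q = [Ni²⁺]/[Sn²⁺] and the known concentrations, [Sn²⁺] in the denominator gives [Sn²⁺] = 0.0036 M.

0.0036 M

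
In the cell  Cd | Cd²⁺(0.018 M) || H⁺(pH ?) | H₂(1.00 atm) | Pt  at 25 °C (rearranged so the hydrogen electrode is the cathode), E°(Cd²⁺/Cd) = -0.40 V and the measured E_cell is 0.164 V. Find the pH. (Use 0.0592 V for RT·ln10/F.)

pH = 4.86

E°_cell = 0.40 V and n = 2.
log Q = n(E° − E)/0.0592 = 2×(0.40 − 0.164)/0.0592 = 7.973.
With Q = [Cd²⁺]·P(H₂) / [H⁺]^2, solving for [H⁺] gives log[H⁺] = -4.859, so pH = 4.86.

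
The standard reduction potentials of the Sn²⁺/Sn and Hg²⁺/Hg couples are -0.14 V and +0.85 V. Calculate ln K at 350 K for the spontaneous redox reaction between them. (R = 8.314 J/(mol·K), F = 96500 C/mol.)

E°_cell = +0.85 − (-0.14) = 0.99 V, with n = 2 electrons transferred.
At equilibrium E = 0, so the Nernst equation gives ln K = nFE°/RT = (2)(96500)(0.99)/((8.314)(350)) = 65.66.

ln K = 65.7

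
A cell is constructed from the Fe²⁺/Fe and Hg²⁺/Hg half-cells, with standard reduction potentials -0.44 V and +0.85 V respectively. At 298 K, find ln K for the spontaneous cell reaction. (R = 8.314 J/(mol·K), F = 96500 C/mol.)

E°_cell = +0.85 − (-0.44) = 1.29 V, with n = 2 electrons transferred.
At equilibrium E = 0, so the Nernst equation gives ln K = nFE°/RT = (2)(96500)(1.29)/((8.314)(298)) = 100.49.

ln K = 100.5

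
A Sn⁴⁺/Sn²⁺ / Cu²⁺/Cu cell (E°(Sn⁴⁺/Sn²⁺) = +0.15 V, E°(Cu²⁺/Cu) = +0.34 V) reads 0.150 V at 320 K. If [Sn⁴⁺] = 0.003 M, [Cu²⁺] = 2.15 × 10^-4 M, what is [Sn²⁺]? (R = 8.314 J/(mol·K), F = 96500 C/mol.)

From the Nernst equation, ln Q = nF(E° − E)/RT = 2×96500×(0.19 − 0.150)/(8.314×320) = 2.902, so Q = 18.2.
With Q = [Sn⁴⁺]/([Sn²⁺]·[Cu²⁺]) and the known concentrations, [Sn²⁺] in the denominator gives [Sn²⁺] = 0.77 M.

0.77 M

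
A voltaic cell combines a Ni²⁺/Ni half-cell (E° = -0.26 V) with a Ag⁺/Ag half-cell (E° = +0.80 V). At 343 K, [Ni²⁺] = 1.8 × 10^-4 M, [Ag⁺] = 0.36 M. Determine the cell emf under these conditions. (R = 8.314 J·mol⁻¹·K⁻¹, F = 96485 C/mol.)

1.16 V

The Ag⁺/Ag couple has the higher reduction potential and acts as the cathode, so E°_cell = +0.80 − (-0.26) = 1.06 V.
Balancing electrons gives n = 2; the reaction quotient is Q = [Ni²⁺]/[Ag⁺]^2 = 0.00139.
E = E° − (RT/nF) ln Q = 1.06 − (8.314×343)/(2×96485) × (-6.579) = 1.060 + 0.097 = 1.157 V.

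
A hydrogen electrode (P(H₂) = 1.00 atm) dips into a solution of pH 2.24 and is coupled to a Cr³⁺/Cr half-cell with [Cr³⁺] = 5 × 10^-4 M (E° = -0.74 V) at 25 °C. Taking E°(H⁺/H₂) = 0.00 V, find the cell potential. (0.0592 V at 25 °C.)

0.67 V

The hydrogen couple is the cathode, so E°_cell = 0.74 V; n = 6.
[H⁺] = 10^(−2.24) = 0.0058 M, and Q = [Cr³⁺]^2·P(H₂)^3 / [H⁺]^6 = 6.89 × 10^6.
E = E° − (0.0592/6) log Q = 0.74 − (0.0592/6)(6.838) = 0.673 V.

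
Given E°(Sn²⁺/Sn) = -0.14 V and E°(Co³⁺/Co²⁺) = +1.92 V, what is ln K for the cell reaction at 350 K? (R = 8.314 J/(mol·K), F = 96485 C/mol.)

ln K = 136.6

E°_cell = +1.92 − (-0.14) = 2.06 V, with n = 2 electrons transferred.
At equilibrium E = 0, so the Nernst equation gives ln K = nFE°/RT = (2)(96485)(2.06)/((8.314)(350)) = 136.61.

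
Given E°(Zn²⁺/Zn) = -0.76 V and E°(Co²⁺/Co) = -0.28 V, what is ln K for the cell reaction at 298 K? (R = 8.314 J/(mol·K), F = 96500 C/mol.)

ln K = 37.4

E°_cell = -0.28 − (-0.76) = 0.48 V, with n = 2 electrons transferred.
At equilibrium E = 0, so the Nernst equation gives ln K = nFE°/RT = (2)(96500)(0.48)/((8.314)(298)) = 37.39.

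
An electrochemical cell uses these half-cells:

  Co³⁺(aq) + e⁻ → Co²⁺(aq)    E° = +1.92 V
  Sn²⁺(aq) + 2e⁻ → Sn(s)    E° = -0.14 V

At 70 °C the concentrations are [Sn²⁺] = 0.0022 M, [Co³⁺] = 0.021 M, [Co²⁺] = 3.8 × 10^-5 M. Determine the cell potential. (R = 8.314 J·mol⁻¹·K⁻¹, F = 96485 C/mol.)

The Co³⁺/Co²⁺ couple has the higher reduction potential and acts as the cathode, so E°_cell = +1.92 − (-0.14) = 2.06 V.
Balancing electrons gives n = 2; the reaction quotient is Q = [Sn²⁺]·[Co²⁺]^2/[Co³⁺]^2 = 7.2 × 10^-9.
E = E° − (RT/nF) ln Q = 2.06 − (8.314×343)/(2×96485) × (-18.749) = 2.060 + 0.277 = 2.337 V.

2.34 V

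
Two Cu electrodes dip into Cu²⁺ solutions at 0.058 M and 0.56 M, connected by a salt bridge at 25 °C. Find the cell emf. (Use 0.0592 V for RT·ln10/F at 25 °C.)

0.029 V

Both half-cells are Cu²⁺/Cu, so E°_cell = 0. The concentrated side is the cathode; the cell reaction moves Cu²⁺ from high to low concentration with n = 2.
Q = [Cu²⁺]_dilute/[Cu²⁺]_conc = 0.058/0.56 = 0.104.
E = 0 − (0.0592/2) log Q = −(0.0592/2)(-0.985) = 0.0292 V.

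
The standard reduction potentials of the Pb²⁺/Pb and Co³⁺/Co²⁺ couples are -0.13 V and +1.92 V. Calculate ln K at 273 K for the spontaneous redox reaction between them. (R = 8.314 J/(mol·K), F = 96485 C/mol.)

ln K = 174.3

E°_cell = +1.92 − (-0.13) = 2.05 V, with n = 2 electrons transferred.
At equilibrium E = 0, so the Nernst equation gives ln K = nFE°/RT = (2)(96485)(2.05)/((8.314)(273)) = 174.29.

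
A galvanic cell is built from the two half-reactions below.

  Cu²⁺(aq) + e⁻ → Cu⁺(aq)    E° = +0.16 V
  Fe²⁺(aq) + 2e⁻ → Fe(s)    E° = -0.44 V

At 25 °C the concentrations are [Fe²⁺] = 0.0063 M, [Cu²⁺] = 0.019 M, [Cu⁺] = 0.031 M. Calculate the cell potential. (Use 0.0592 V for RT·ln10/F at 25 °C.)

The Cu²⁺/Cu⁺ couple has the higher reduction potential and acts as the cathode, so E°_cell = +0.16 − (-0.44) = 0.60 V.
Balancing electrons gives n = 2; the reaction quotient is Q = [Fe²⁺]·[Cu⁺]^2/[Cu²⁺]^2 = 0.0168.
At 25 °C, E = E° − (0.0592/n) log Q = 0.60 − (0.0592/2)(-1.775) = 0.600 + 0.053 = 0.653 V.

0.653 V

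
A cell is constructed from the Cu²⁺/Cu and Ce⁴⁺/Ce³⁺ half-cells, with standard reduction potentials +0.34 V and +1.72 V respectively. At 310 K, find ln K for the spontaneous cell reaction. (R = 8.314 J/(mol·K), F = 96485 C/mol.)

E°_cell = +1.72 − (+0.34) = 1.38 V, with n = 2 electrons transferred.
At equilibrium E = 0, so the Nernst equation gives ln K = nFE°/RT = (2)(96485)(1.38)/((8.314)(310)) = 103.32.

ln K = 103.3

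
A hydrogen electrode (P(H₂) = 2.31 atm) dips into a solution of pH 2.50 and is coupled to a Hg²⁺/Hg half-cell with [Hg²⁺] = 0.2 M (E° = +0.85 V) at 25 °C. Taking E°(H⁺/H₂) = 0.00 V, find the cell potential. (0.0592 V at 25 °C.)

0.99 V

The Hg²⁺/Hg couple is the cathode, so E°_cell = 0.85 V; n = 2.
[H⁺] = 10^(−2.50) = 0.0032 M, and Q = [H⁺]^2 / ([Hg²⁺]·P(H₂)) = 2.16 × 10^-5.
E = E° − (0.0592/2) log Q = 0.85 − (0.0592/2)(-4.665) = 0.988 V.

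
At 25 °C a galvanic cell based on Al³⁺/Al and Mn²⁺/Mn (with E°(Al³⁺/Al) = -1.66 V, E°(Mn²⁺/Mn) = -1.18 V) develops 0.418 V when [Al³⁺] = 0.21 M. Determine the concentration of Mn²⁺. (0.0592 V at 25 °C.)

0.0028 M

From the Nernst equation, log Q = n(E° − E)/0.0592 = 6(0.48 − 0.418)/0.0592 = 6.284, so Q = 1.92 × 10^6.
With Q = [Al³⁺]^2/[Mn²⁺]^3 and the known concentrations, [Mn²⁺]^3 in the denominator gives [Mn²⁺] = 0.0028 M.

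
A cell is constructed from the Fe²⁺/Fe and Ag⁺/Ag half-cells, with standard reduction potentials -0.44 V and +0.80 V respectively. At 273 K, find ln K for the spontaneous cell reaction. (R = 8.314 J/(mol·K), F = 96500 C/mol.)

ln K = 105.4

E°_cell = +0.80 − (-0.44) = 1.24 V, with n = 2 electrons transferred.
At equilibrium E = 0, so the Nernst equation gives ln K = nFE°/RT = (2)(96500)(1.24)/((8.314)(273)) = 105.44.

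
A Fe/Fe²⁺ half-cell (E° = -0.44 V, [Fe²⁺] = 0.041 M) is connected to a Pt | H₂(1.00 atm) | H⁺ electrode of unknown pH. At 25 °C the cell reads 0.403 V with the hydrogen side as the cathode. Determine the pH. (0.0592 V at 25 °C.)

E°_cell = 0.44 V and n = 2.
log Q = n(E° − E)/0.0592 = 2×(0.44 − 0.403)/0.0592 = 1.250.
With Q = [Fe²⁺]·P(H₂) / [H⁺]^2, solving for [H⁺] gives log[H⁺] = -1.319, so pH = 1.32.

pH = 1.32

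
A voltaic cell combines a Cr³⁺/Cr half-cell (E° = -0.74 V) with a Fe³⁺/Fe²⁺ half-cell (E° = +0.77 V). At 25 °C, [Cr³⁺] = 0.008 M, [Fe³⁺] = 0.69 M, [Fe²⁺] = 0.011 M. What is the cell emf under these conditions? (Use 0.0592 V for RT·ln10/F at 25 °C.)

1.66 V

The Fe³⁺/Fe²⁺ couple has the higher reduction potential and acts as the cathode, so E°_cell = +0.77 − (-0.74) = 1.51 V.
Balancing electrons gives n = 3; the reaction quotient is Q = [Cr³⁺]·[Fe²⁺]^3/[Fe³⁺]^3 = 3.24 × 10^-8.
At 25 °C, E = E° − (0.0592/n) log Q = 1.51 − (0.0592/3)(-7.489) = 1.510 + 0.148 = 1.658 V.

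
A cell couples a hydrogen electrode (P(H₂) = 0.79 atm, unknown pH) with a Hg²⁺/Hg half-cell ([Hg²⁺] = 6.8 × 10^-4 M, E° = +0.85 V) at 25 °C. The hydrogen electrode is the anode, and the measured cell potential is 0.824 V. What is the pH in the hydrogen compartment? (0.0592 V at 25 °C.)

pH = 1.20

E°_cell = 0.85 V and n = 2.
log Q = n(E° − E)/0.0592 = 2×(0.85 − 0.824)/0.0592 = 0.878.
With Q = [H⁺]^2 / ([Hg²⁺]·P(H₂)), solving for [H⁺] gives log[H⁺] = -1.196, so pH = 1.20.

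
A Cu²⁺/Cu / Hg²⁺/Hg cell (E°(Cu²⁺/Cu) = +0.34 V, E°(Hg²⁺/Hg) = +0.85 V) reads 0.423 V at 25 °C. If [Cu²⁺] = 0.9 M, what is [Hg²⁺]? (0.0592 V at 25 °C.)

0.001 M

From the Nernst equation, log Q = n(E° − E)/0.0592 = 2(0.51 − 0.423)/0.0592 = 2.939, so Q = 869.
With Q = [Cu²⁺]/[Hg²⁺] and the known concentrations, [Hg²⁺] in the denominator gives [Hg²⁺] = 0.001 M.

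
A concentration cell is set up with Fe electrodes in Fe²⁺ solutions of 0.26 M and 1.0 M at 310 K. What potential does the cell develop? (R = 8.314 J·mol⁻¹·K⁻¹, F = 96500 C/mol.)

0.018 V

Both half-cells are Fe²⁺/Fe, so E°_cell = 0. The concentrated side is the cathode; the cell reaction moves Fe²⁺ from high to low concentration with n = 2.
Q = [Fe²⁺]_dilute/[Fe²⁺]_conc = 0.26/1.0 = 0.260.
E = 0 − (RT/nF) ln Q = −((8.314×310)/(2×96500))(-1.347) = 0.0180 V.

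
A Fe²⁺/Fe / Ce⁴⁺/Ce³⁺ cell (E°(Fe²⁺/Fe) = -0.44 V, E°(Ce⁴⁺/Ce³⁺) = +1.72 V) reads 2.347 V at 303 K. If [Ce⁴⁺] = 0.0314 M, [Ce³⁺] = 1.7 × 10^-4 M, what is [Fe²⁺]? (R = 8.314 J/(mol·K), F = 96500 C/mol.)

0.02 M

From the Nernst equation, ln Q = nF(E° − E)/RT = 2×96500×(2.16 − 2.347)/(8.314×303) = -14.327, so Q = 6 × 10^-7.
With Q = [Fe²⁺]·[Ce³⁺]^2/[Ce⁴⁺]^2 and the known concentrations, [Fe²⁺] in the numerator gives [Fe²⁺] = 0.02 M.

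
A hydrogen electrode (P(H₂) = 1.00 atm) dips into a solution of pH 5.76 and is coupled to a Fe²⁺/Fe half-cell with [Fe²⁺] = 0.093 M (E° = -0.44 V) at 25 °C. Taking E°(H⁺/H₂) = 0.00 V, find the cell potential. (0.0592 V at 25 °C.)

The hydrogen couple is the cathode, so E°_cell = 0.44 V; n = 2.
[H⁺] = 10^(−5.76) = 1.7 × 10^-6 M, and Q = [Fe²⁺]·P(H₂) / [H⁺]^2 = 3.08 × 10^10.
E = E° − (0.0592/2) log Q = 0.44 − (0.0592/2)(10.488) = 0.130 V.

0.13 V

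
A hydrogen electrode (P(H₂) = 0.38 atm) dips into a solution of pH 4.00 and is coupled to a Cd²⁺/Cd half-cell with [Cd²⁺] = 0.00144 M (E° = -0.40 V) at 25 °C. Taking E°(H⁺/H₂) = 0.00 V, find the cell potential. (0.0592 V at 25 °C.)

0.26 V

The hydrogen couple is the cathode, so E°_cell = 0.40 V; n = 2.
[H⁺] = 10^(−4.00) = 1 × 10^-4 M, and Q = [Cd²⁺]·P(H₂) / [H⁺]^2 = 5.47 × 10^4.
E = E° − (0.0592/2) log Q = 0.40 − (0.0592/2)(4.738) = 0.260 V.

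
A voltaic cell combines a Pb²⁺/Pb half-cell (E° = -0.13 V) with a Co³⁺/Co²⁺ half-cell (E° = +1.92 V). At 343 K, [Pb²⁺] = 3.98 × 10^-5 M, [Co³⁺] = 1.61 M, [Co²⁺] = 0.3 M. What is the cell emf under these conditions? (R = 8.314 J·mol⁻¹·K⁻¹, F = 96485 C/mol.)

The Co³⁺/Co²⁺ couple has the higher reduction potential and acts as the cathode, so E°_cell = +1.92 − (-0.13) = 2.05 V.
Balancing electrons gives n = 2; the reaction quotient is Q = [Pb²⁺]·[Co²⁺]^2/[Co³⁺]^2 = 1.38 × 10^-6.
E = E° − (RT/nF) ln Q = 2.05 − (8.314×343)/(2×96485) × (-13.492) = 2.050 + 0.199 = 2.249 V.

2.25 V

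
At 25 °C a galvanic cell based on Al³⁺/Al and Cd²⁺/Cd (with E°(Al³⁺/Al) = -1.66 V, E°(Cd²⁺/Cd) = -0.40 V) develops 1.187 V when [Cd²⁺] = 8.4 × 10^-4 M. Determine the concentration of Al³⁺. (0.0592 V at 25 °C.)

From the Nernst equation, log Q = n(E° − E)/0.0592 = 6(1.26 − 1.187)/0.0592 = 7.399, so Q = 2.5 × 10^7.
With Q = [Al³⁺]^2/[Cd²⁺]^3 and the known concentrations, [Al³⁺]^2 in the numerator gives [Al³⁺] = 0.12 M.

0.12 M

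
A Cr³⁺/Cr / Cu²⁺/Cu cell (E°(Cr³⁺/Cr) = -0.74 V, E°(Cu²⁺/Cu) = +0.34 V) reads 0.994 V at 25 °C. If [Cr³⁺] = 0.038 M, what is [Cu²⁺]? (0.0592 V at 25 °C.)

From the Nernst equation, log Q = n(E° − E)/0.0592 = 6(1.08 − 0.994)/0.0592 = 8.716, so Q = 5.2 × 10^8.
With Q = [Cr³⁺]^2/[Cu²⁺]^3 and the known concentrations, [Cu²⁺]^3 in the denominator gives [Cu²⁺] = 1.4 × 10^-4 M.

1.4 × 10^-4 M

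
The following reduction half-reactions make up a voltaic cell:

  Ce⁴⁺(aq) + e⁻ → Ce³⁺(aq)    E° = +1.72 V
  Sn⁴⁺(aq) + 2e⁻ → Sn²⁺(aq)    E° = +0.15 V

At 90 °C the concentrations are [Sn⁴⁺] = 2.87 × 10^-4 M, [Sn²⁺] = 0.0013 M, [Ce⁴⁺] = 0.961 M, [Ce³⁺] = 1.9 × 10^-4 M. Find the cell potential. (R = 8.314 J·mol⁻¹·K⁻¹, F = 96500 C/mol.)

The Ce⁴⁺/Ce³⁺ couple has the higher reduction potential and acts as the cathode, so E°_cell = +1.72 − (+0.15) = 1.57 V.
Balancing electrons gives n = 2; the reaction quotient is Q = [Sn⁴⁺]·[Ce³⁺]^2/([Sn²⁺]·[Ce⁴⁺]^2) = 8.63 × 10^-9.
E = E° − (RT/nF) ln Q = 1.57 − (8.314×363)/(2×96500) × (-18.568) = 1.570 + 0.290 = 1.860 V.

1.86 V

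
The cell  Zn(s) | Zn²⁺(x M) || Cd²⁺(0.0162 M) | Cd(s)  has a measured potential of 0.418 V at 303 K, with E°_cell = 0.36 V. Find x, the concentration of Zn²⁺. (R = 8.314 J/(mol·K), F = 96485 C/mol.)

From the Nernst equation, ln Q = nF(E° − E)/RT = 2×96485×(0.36 − 0.418)/(8.314×303) = -4.443, so Q = 0.0118.
With Q = [Zn²⁺]/[Cd²⁺] and the known concentrations, [Zn²⁺] in the numerator gives [Zn²⁺] = 1.9 × 10^-4 M.

1.9 × 10^-4 M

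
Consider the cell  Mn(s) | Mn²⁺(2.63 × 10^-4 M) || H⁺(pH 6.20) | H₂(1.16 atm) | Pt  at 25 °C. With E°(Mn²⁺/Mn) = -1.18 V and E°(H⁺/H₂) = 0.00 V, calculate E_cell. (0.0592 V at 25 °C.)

0.92 V

The hydrogen couple is the cathode, so E°_cell = 1.18 V; n = 2.
[H⁺] = 10^(−6.20) = 6.3 × 10^-7 M, and Q = [Mn²⁺]·P(H₂) / [H⁺]^2 = 7.66 × 10^8.
E = E° − (0.0592/2) log Q = 1.18 − (0.0592/2)(8.884) = 0.917 V.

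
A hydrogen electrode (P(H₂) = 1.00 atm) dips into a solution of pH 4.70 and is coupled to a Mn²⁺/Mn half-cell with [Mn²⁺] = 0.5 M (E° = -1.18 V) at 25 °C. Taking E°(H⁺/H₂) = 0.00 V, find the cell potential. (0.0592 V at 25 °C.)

0.91 V

The hydrogen couple is the cathode, so E°_cell = 1.18 V; n = 2.
[H⁺] = 10^(−4.70) = 2 × 10^-5 M, and Q = [Mn²⁺]·P(H₂) / [H⁺]^2 = 1.26 × 10^9.
E = E° − (0.0592/2) log Q = 1.18 − (0.0592/2)(9.099) = 0.911 V.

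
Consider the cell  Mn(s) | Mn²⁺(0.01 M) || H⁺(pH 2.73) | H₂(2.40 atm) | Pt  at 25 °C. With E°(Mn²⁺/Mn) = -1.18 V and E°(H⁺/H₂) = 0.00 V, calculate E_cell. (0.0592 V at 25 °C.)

1.07 V

The hydrogen couple is the cathode, so E°_cell = 1.18 V; n = 2.
[H⁺] = 10^(−2.73) = 0.0019 M, and Q = [Mn²⁺]·P(H₂) / [H⁺]^2 = 6920.
E = E° − (0.0592/2) log Q = 1.18 − (0.0592/2)(3.840) = 1.066 V.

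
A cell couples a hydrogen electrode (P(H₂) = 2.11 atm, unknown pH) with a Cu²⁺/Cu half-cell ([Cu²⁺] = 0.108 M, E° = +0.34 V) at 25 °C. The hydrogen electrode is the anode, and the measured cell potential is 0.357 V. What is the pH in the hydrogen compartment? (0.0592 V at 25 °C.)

pH = 0.61

E°_cell = 0.34 V and n = 2.
log Q = n(E° − E)/0.0592 = 2×(0.34 − 0.357)/0.0592 = -0.574.
With Q = [H⁺]^2 / ([Cu²⁺]·P(H₂)), solving for [H⁺] gives log[H⁺] = -0.608, so pH = 0.61.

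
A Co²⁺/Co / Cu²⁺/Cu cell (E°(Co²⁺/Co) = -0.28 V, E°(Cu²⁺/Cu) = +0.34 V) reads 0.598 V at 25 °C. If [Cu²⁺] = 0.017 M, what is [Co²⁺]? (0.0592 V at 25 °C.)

From the Nernst equation, log Q = n(E° − E)/0.0592 = 2(0.62 − 0.598)/0.0592 = 0.743, so Q = 5.54.
With Q = [Co²⁺]/[Cu²⁺] and the known concentrations, [Co²⁺] in the numerator gives [Co²⁺] = 0.094 M.

0.094 M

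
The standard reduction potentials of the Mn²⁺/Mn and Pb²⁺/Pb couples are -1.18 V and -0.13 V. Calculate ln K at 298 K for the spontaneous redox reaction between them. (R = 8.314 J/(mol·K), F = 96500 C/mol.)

ln K = 81.8

E°_cell = -0.13 − (-1.18) = 1.05 V, with n = 2 electrons transferred.
At equilibrium E = 0, so the Nernst equation gives ln K = nFE°/RT = (2)(96500)(1.05)/((8.314)(298)) = 81.79.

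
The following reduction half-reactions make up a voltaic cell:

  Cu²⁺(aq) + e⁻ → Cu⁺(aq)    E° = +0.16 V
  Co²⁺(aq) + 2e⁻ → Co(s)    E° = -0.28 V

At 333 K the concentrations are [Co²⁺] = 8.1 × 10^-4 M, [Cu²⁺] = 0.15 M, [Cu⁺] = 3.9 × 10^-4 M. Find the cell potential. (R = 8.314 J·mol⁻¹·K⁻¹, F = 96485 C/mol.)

The Cu²⁺/Cu⁺ couple has the higher reduction potential and acts as the cathode, so E°_cell = +0.16 − (-0.28) = 0.44 V.
Balancing electrons gives n = 2; the reaction quotient is Q = [Co²⁺]·[Cu⁺]^2/[Cu²⁺]^2 = 5.48 × 10^-9.
E = E° − (RT/nF) ln Q = 0.44 − (8.314×333)/(2×96485) × (-19.023) = 0.440 + 0.273 = 0.713 V.

0.713 V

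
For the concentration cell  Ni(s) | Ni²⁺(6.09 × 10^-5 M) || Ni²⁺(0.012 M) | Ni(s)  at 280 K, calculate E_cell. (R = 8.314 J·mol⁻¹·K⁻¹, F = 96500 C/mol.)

0.064 V

Both half-cells are Ni²⁺/Ni, so E°_cell = 0. The concentrated side is the cathode; the cell reaction moves Ni²⁺ from high to low concentration with n = 2.
Q = [Ni²⁺]_dilute/[Ni²⁺]_conc = 6.09 × 10^-5/0.012 = 0.00508.
E = 0 − (RT/nF) ln Q = −((8.314×280)/(2×96500))(-5.283) = 0.0637 V.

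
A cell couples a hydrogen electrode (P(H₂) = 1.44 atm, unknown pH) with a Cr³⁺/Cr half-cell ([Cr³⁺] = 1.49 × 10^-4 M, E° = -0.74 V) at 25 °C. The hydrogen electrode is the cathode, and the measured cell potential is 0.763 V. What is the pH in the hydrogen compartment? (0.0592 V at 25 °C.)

pH = 0.81

E°_cell = 0.74 V and n = 6.
log Q = n(E° − E)/0.0592 = 6×(0.74 − 0.763)/0.0592 = -2.331.
With Q = [Cr³⁺]^2·P(H₂)^3 / [H⁺]^6, solving for [H⁺] gives log[H⁺] = -0.808, so pH = 0.81.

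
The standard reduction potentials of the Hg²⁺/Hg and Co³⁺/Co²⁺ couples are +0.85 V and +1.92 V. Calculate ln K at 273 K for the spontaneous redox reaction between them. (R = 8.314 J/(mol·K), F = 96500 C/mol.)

E°_cell = +1.92 − (+0.85) = 1.07 V, with n = 2 electrons transferred.
At equilibrium E = 0, so the Nernst equation gives ln K = nFE°/RT = (2)(96500)(1.07)/((8.314)(273)) = 90.98.

ln K = 91.0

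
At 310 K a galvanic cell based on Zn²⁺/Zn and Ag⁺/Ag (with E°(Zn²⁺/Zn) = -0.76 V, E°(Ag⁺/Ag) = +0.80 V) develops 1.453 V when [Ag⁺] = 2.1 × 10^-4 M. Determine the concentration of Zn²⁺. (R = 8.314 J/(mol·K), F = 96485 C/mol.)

1.3 × 10^-4 M

From the Nernst equation, ln Q = nF(E° − E)/RT = 2×96485×(1.56 − 1.453)/(8.314×310) = 8.011, so Q = 3010.
With Q = [Zn²⁺]/[Ag⁺]^2 and the known concentrations, [Zn²⁺] in the numerator gives [Zn²⁺] = 1.3 × 10^-4 M.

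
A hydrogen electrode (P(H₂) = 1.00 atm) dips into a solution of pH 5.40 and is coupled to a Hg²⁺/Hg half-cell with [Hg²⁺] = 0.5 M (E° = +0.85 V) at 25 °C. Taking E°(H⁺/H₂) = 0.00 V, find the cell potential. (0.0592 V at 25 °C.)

The Hg²⁺/Hg couple is the cathode, so E°_cell = 0.85 V; n = 2.
[H⁺] = 10^(−5.40) = 4 × 10^-6 M, and Q = [H⁺]^2 / ([Hg²⁺]·P(H₂)) = 3.17 × 10^-11.
E = E° − (0.0592/2) log Q = 0.85 − (0.0592/2)(-10.499) = 1.161 V.

1.16 V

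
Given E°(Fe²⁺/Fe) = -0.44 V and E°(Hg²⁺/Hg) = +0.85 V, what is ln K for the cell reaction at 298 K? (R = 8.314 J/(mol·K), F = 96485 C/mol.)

ln K = 100.5

E°_cell = +0.85 − (-0.44) = 1.29 V, with n = 2 electrons transferred.
At equilibrium E = 0, so the Nernst equation gives ln K = nFE°/RT = (2)(96485)(1.29)/((8.314)(298)) = 100.47.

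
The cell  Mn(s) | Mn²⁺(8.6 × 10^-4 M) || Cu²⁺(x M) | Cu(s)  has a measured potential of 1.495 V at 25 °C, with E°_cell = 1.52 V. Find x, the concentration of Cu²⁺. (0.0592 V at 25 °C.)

From the Nernst equation, log Q = n(E° − E)/0.0592 = 2(1.52 − 1.495)/0.0592 = 0.845, so Q = 6.99.
With Q = [Mn²⁺]/[Cu²⁺] and the known concentrations, [Cu²⁺] in the denominator gives [Cu²⁺] = 1.2 × 10^-4 M.

1.2 × 10^-4 M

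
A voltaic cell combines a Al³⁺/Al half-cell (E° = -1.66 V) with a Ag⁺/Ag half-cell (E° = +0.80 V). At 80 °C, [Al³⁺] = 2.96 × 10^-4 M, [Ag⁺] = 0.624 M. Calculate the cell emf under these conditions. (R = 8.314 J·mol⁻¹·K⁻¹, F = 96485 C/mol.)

The Ag⁺/Ag couple has the higher reduction potential and acts as the cathode, so E°_cell = +0.80 − (-1.66) = 2.46 V.
Balancing electrons gives n = 3; the reaction quotient is Q = [Al³⁺]/[Ag⁺]^3 = 0.00122.
E = E° − (RT/nF) ln Q = 2.46 − (8.314×353)/(3×96485) × (-6.710) = 2.460 + 0.068 = 2.528 V.

2.53 V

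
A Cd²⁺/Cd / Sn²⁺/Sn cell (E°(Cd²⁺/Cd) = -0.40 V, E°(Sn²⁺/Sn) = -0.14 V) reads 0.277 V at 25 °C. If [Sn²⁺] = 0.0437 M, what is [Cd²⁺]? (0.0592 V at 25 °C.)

From the Nernst equation, log Q = n(E° − E)/0.0592 = 2(0.26 − 0.277)/0.0592 = -0.574, so Q = 0.266.
With Q = [Cd²⁺]/[Sn²⁺] and the known concentrations, [Cd²⁺] in the numerator gives [Cd²⁺] = 0.012 M.

0.012 M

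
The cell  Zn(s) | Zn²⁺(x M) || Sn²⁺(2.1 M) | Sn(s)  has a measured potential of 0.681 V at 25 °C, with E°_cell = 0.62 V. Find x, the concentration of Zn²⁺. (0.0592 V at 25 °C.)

From the Nernst equation, log Q = n(E° − E)/0.0592 = 2(0.62 − 0.681)/0.0592 = -2.061, so Q = 0.00869.
With Q = [Zn²⁺]/[Sn²⁺] and the known concentrations, [Zn²⁺] in the numerator gives [Zn²⁺] = 0.018 M.

0.018 M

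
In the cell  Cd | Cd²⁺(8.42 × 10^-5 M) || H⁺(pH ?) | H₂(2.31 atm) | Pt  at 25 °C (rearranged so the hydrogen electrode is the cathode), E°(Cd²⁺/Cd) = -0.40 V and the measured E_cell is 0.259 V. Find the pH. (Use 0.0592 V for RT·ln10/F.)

E°_cell = 0.40 V and n = 2.
log Q = n(E° − E)/0.0592 = 2×(0.40 − 0.259)/0.0592 = 4.764.
With Q = [Cd²⁺]·P(H₂) / [H⁺]^2, solving for [H⁺] gives log[H⁺] = -4.237, so pH = 4.24.

pH = 4.24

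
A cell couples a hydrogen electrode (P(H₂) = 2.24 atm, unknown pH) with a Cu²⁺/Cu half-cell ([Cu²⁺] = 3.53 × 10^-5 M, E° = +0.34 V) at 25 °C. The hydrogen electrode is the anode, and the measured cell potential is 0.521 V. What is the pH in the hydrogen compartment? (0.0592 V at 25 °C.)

pH = 5.11

E°_cell = 0.34 V and n = 2.
log Q = n(E° − E)/0.0592 = 2×(0.34 − 0.521)/0.0592 = -6.115.
With Q = [H⁺]^2 / ([Cu²⁺]·P(H₂)), solving for [H⁺] gives log[H⁺] = -5.108, so pH = 5.11.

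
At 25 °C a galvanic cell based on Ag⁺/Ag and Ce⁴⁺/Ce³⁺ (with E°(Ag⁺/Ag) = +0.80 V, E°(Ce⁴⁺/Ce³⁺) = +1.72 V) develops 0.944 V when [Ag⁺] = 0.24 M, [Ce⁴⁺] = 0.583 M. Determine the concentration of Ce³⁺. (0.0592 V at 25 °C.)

0.96 M

From the Nernst equation, log Q = n(E° − E)/0.0592 = 1(0.92 − 0.944)/0.0592 = -0.405, so Q = 0.393.
With Q = [Ag⁺]·[Ce³⁺]/[Ce⁴⁺] and the known concentrations, [Ce³⁺] in the numerator gives [Ce³⁺] = 0.96 M.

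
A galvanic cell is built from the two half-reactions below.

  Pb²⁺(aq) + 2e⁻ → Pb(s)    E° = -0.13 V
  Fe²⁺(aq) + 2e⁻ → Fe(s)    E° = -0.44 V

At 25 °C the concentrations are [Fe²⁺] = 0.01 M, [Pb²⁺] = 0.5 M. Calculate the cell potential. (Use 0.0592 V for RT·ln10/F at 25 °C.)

The Pb²⁺/Pb couple has the higher reduction potential and acts as the cathode, so E°_cell = -0.13 − (-0.44) = 0.31 V.
Balancing electrons gives n = 2; the reaction quotient is Q = [Fe²⁺]/[Pb²⁺] = 0.0200.
At 25 °C, E = E° − (0.0592/n) log Q = 0.31 − (0.0592/2)(-1.699) = 0.310 + 0.050 = 0.360 V.

0.360 V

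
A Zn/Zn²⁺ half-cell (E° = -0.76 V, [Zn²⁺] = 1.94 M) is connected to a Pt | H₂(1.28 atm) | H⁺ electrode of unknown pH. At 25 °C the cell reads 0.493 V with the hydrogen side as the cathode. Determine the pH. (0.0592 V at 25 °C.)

E°_cell = 0.76 V and n = 2.
log Q = n(E° − E)/0.0592 = 2×(0.76 − 0.493)/0.0592 = 9.020.
With Q = [Zn²⁺]·P(H₂) / [H⁺]^2, solving for [H⁺] gives log[H⁺] = -4.313, so pH = 4.31.

pH = 4.31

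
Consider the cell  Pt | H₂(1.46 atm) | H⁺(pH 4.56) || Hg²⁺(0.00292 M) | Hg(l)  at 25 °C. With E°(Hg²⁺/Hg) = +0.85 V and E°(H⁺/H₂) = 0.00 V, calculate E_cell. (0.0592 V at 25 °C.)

1.05 V

The Hg²⁺/Hg couple is the cathode, so E°_cell = 0.85 V; n = 2.
[H⁺] = 10^(−4.56) = 2.8 × 10^-5 M, and Q = [H⁺]^2 / ([Hg²⁺]·P(H₂)) = 1.78 × 10^-7.
E = E° − (0.0592/2) log Q = 0.85 − (0.0592/2)(-6.750) = 1.050 V.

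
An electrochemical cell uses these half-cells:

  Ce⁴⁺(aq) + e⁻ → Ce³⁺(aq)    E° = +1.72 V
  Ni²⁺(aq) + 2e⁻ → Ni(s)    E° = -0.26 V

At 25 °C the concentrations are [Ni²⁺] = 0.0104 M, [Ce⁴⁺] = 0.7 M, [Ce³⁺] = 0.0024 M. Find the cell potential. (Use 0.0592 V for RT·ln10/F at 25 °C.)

2.18 V

The Ce⁴⁺/Ce³⁺ couple has the higher reduction potential and acts as the cathode, so E°_cell = +1.72 − (-0.26) = 1.98 V.
Balancing electrons gives n = 2; the reaction quotient is Q = [Ni²⁺]·[Ce³⁺]^2/[Ce⁴⁺]^2 = 1.22 × 10^-7.
At 25 °C, E = E° − (0.0592/n) log Q = 1.98 − (0.0592/2)(-6.913) = 1.980 + 0.205 = 2.185 V.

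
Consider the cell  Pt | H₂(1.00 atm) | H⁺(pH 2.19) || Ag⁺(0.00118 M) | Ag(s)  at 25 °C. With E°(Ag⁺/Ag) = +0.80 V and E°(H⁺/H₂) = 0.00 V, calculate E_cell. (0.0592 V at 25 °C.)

0.76 V

The Ag⁺/Ag couple is the cathode, so E°_cell = 0.80 V; n = 2.
[H⁺] = 10^(−2.19) = 0.0065 M, and Q = [H⁺]^2 / ([Ag⁺]^2·P(H₂)) = 29.9.
E = E° − (0.0592/2) log Q = 0.80 − (0.0592/2)(1.476) = 0.756 V.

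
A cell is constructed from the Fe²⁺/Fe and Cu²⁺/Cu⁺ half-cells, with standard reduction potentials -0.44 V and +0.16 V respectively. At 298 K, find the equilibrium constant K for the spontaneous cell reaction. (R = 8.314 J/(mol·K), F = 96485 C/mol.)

2 × 10^20

E°_cell = +0.16 − (-0.44) = 0.60 V, with n = 2 electrons transferred.
At equilibrium E = 0, so the Nernst equation gives ln K = nFE°/RT = (2)(96485)(0.60)/((8.314)(298)) = 46.73.
K = e^46.73 = 2 × 10^20.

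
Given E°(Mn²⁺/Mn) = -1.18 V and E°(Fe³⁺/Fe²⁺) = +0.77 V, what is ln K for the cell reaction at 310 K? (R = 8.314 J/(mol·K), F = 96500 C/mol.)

E°_cell = +0.77 − (-1.18) = 1.95 V, with n = 2 electrons transferred.
At equilibrium E = 0, so the Nernst equation gives ln K = nFE°/RT = (2)(96500)(1.95)/((8.314)(310)) = 146.02.

ln K = 146.0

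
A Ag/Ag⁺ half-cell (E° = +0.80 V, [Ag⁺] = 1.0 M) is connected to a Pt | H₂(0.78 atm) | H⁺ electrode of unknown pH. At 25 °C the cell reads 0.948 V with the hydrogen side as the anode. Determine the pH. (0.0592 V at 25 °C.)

pH = 2.55

E°_cell = 0.80 V and n = 2.
log Q = n(E° − E)/0.0592 = 2×(0.80 − 0.948)/0.0592 = -5.000.
With Q = [H⁺]^2 / ([Ag⁺]^2·P(H₂)), solving for [H⁺] gives log[H⁺] = -2.554, so pH = 2.55.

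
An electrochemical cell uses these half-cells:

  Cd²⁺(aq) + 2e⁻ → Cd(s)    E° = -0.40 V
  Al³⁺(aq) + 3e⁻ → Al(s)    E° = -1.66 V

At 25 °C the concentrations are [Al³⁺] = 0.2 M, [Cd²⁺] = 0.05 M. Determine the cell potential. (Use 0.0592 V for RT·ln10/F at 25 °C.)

1.24 V

The Cd²⁺/Cd couple has the higher reduction potential and acts as the cathode, so E°_cell = -0.40 − (-1.66) = 1.26 V.
Balancing electrons gives n = 6; the reaction quotient is Q = [Al³⁺]^2/[Cd²⁺]^3 = 320.
At 25 °C, E = E° − (0.0592/n) log Q = 1.26 − (0.0592/6)(2.505) = 1.260 − 0.025 = 1.235 V.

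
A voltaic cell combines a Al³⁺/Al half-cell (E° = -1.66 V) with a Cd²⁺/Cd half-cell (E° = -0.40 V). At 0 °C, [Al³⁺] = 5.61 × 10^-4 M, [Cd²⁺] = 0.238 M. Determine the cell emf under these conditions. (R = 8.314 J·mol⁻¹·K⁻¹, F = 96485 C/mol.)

1.30 V

The Cd²⁺/Cd couple has the higher reduction potential and acts as the cathode, so E°_cell = -0.40 − (-1.66) = 1.26 V.
Balancing electrons gives n = 6; the reaction quotient is Q = [Al³⁺]^2/[Cd²⁺]^3 = 2.33 × 10^-5.
E = E° − (RT/nF) ln Q = 1.26 − (8.314×273)/(6×96485) × (-10.665) = 1.260 + 0.042 = 1.302 V.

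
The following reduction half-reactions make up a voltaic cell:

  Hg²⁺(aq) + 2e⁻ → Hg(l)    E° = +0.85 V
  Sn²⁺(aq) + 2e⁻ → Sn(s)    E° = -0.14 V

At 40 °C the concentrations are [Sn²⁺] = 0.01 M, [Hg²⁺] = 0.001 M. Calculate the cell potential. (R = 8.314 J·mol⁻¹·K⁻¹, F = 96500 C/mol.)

0.959 V

The Hg²⁺/Hg couple has the higher reduction potential and acts as the cathode, so E°_cell = +0.85 − (-0.14) = 0.99 V.
Balancing electrons gives n = 2; the reaction quotient is Q = [Sn²⁺]/[Hg²⁺] = 10.0.
E = E° − (RT/nF) ln Q = 0.99 − (8.314×313)/(2×96500) × (2.303) = 0.990 − 0.031 = 0.959 V.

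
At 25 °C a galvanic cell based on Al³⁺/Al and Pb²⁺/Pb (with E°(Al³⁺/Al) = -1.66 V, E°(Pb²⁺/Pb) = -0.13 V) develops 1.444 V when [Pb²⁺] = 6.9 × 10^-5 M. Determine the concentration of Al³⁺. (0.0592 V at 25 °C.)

0.013 M

From the Nernst equation, log Q = n(E° − E)/0.0592 = 6(1.53 − 1.444)/0.0592 = 8.716, so Q = 5.2 × 10^8.
With Q = [Al³⁺]^2/[Pb²⁺]^3 and the known concentrations, [Al³⁺]^2 in the numerator gives [Al³⁺] = 0.013 M.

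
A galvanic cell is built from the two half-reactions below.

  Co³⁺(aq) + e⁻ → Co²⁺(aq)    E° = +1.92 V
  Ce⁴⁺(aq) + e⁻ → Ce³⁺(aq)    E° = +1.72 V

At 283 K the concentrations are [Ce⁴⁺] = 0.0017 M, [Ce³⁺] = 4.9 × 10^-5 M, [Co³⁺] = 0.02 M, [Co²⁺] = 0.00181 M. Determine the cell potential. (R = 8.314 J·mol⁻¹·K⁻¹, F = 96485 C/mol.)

0.172 V

The Co³⁺/Co²⁺ couple has the higher reduction potential and acts as the cathode, so E°_cell = +1.92 − (+1.72) = 0.20 V.
Balancing electrons gives n = 1; the reaction quotient is Q = [Ce⁴⁺]·[Co²⁺]/([Ce³⁺]·[Co³⁺]) = 3.14.
E = E° − (RT/nF) ln Q = 0.20 − (8.314×283)/(1×96485) × (1.144) = 0.200 − 0.028 = 0.172 V.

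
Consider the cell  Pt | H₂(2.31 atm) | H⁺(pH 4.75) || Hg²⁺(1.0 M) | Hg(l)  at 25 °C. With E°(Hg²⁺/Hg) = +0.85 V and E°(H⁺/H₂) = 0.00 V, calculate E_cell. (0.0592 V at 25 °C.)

1.14 V

The Hg²⁺/Hg couple is the cathode, so E°_cell = 0.85 V; n = 2.
[H⁺] = 10^(−4.75) = 1.8 × 10^-5 M, and Q = [H⁺]^2 / ([Hg²⁺]·P(H₂)) = 1.37 × 10^-10.
E = E° − (0.0592/2) log Q = 0.85 − (0.0592/2)(-9.864) = 1.142 V.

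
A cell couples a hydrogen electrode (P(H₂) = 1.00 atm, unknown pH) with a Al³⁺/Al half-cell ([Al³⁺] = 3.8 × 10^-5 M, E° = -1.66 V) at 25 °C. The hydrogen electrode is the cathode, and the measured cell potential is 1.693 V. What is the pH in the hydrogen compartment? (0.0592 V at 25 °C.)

pH = 0.92

E°_cell = 1.66 V and n = 6.
log Q = n(E° − E)/0.0592 = 6×(1.66 − 1.693)/0.0592 = -3.345.
With Q = [Al³⁺]^2·P(H₂)^3 / [H⁺]^6, solving for [H⁺] gives log[H⁺] = -0.916, so pH = 0.92.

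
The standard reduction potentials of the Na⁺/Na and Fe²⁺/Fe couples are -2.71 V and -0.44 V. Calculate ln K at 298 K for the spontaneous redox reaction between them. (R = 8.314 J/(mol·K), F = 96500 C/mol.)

ln K = 176.8

E°_cell = -0.44 − (-2.71) = 2.27 V, with n = 2 electrons transferred.
At equilibrium E = 0, so the Nernst equation gives ln K = nFE°/RT = (2)(96500)(2.27)/((8.314)(298)) = 176.83.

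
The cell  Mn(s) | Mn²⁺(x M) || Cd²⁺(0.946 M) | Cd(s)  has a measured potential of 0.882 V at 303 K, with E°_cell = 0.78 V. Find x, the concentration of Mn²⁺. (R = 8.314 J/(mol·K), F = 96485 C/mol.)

3.8 × 10^-4 M

From the Nernst equation, ln Q = nF(E° − E)/RT = 2×96485×(0.78 − 0.882)/(8.314×303) = -7.813, so Q = 4.04 × 10^-4.
With Q = [Mn²⁺]/[Cd²⁺] and the known concentrations, [Mn²⁺] in the numerator gives [Mn²⁺] = 3.8 × 10^-4 M.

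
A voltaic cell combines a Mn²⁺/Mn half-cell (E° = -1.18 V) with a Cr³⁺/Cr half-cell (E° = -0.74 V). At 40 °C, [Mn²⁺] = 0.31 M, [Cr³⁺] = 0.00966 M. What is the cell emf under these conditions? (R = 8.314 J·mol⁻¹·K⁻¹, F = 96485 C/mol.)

The Cr³⁺/Cr couple has the higher reduction potential and acts as the cathode, so E°_cell = -0.74 − (-1.18) = 0.44 V.
Balancing electrons gives n = 6; the reaction quotient is Q = [Mn²⁺]^3/[Cr³⁺]^2 = 319.
E = E° − (RT/nF) ln Q = 0.44 − (8.314×313)/(6×96485) × (5.766) = 0.440 − 0.026 = 0.414 V.

0.414 V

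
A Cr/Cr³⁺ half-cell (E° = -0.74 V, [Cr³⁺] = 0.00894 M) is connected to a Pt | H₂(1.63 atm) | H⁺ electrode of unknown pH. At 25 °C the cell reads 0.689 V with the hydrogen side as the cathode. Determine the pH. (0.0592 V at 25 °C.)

E°_cell = 0.74 V and n = 6.
log Q = n(E° − E)/0.0592 = 6×(0.74 − 0.689)/0.0592 = 5.169.
With Q = [Cr³⁺]^2·P(H₂)^3 / [H⁺]^6, solving for [H⁺] gives log[H⁺] = -1.438, so pH = 1.44.

pH = 1.44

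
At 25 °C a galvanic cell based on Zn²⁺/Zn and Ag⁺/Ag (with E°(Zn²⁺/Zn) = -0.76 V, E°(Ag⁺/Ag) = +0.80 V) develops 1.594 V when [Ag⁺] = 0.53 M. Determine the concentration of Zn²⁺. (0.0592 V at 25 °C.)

From the Nernst equation, log Q = n(E° − E)/0.0592 = 2(1.56 − 1.594)/0.0592 = -1.149, so Q = 0.0710.
With Q = [Zn²⁺]/[Ag⁺]^2 and the known concentrations, [Zn²⁺] in the numerator gives [Zn²⁺] = 0.02 M.

0.02 M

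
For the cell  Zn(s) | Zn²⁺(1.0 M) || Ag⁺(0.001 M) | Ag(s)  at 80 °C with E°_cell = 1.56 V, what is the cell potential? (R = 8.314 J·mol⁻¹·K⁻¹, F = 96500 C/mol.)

Balancing electrons gives n = 2; the reaction quotient is Q = [Zn²⁺]/[Ag⁺]^2 = 1 × 10^6.
E = E° − (RT/nF) ln Q = 1.56 − (8.314×353)/(2×96500) × (13.816) = 1.560 − 0.210 = 1.350 V.

1.35 V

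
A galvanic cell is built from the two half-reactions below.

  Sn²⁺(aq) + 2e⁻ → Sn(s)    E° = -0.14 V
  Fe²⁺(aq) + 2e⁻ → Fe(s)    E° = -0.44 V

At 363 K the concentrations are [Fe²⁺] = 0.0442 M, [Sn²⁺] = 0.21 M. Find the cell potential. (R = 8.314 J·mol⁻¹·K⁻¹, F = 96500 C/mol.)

0.324 V

The Sn²⁺/Sn couple has the higher reduction potential and acts as the cathode, so E°_cell = -0.14 − (-0.44) = 0.30 V.
Balancing electrons gives n = 2; the reaction quotient is Q = [Fe²⁺]/[Sn²⁺] = 0.210.
E = E° − (RT/nF) ln Q = 0.30 − (8.314×363)/(2×96500) × (-1.558) = 0.300 + 0.024 = 0.324 V.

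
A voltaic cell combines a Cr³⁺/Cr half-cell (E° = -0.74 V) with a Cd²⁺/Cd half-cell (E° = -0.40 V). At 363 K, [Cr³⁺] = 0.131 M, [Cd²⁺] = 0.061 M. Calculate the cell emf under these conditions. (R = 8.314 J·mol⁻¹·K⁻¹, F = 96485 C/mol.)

0.317 V

The Cd²⁺/Cd couple has the higher reduction potential and acts as the cathode, so E°_cell = -0.40 − (-0.74) = 0.34 V.
Balancing electrons gives n = 6; the reaction quotient is Q = [Cr³⁺]^2/[Cd²⁺]^3 = 75.6.
E = E° − (RT/nF) ln Q = 0.34 − (8.314×363)/(6×96485) × (4.326) = 0.340 − 0.023 = 0.317 V.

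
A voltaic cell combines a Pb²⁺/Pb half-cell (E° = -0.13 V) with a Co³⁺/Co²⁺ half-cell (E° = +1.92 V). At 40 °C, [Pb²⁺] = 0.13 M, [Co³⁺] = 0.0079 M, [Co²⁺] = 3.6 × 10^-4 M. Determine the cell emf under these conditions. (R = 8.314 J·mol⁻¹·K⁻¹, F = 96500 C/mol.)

The Co³⁺/Co²⁺ couple has the higher reduction potential and acts as the cathode, so E°_cell = +1.92 − (-0.13) = 2.05 V.
Balancing electrons gives n = 2; the reaction quotient is Q = [Pb²⁺]·[Co²⁺]^2/[Co³⁺]^2 = 2.7 × 10^-4.
E = E° − (RT/nF) ln Q = 2.05 − (8.314×313)/(2×96500) × (-8.217) = 2.050 + 0.111 = 2.161 V.

2.16 V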